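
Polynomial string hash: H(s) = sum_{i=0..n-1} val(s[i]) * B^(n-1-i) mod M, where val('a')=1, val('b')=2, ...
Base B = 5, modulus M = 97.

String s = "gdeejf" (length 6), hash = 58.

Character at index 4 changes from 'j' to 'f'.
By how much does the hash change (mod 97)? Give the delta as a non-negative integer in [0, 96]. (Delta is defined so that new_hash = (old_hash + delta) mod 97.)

Delta formula: (val(new) - val(old)) * B^(n-1-k) mod M
  val('f') - val('j') = 6 - 10 = -4
  B^(n-1-k) = 5^1 mod 97 = 5
  Delta = -4 * 5 mod 97 = 77

Answer: 77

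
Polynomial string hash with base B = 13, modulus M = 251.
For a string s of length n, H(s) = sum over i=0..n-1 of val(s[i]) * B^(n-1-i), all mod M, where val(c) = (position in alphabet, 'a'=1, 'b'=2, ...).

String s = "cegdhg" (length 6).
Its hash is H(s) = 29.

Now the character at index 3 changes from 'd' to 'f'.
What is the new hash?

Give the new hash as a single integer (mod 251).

Answer: 116

Derivation:
val('d') = 4, val('f') = 6
Position k = 3, exponent = n-1-k = 2
B^2 mod M = 13^2 mod 251 = 169
Delta = (6 - 4) * 169 mod 251 = 87
New hash = (29 + 87) mod 251 = 116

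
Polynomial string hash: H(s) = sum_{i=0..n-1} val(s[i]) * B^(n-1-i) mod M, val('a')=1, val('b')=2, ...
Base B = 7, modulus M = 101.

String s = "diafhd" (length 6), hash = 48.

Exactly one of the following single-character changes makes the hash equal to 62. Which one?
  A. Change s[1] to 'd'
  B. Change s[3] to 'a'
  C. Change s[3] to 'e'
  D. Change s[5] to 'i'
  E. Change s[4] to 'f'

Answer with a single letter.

Answer: A

Derivation:
Option A: s[1]='i'->'d', delta=(4-9)*7^4 mod 101 = 14, hash=48+14 mod 101 = 62 <-- target
Option B: s[3]='f'->'a', delta=(1-6)*7^2 mod 101 = 58, hash=48+58 mod 101 = 5
Option C: s[3]='f'->'e', delta=(5-6)*7^2 mod 101 = 52, hash=48+52 mod 101 = 100
Option D: s[5]='d'->'i', delta=(9-4)*7^0 mod 101 = 5, hash=48+5 mod 101 = 53
Option E: s[4]='h'->'f', delta=(6-8)*7^1 mod 101 = 87, hash=48+87 mod 101 = 34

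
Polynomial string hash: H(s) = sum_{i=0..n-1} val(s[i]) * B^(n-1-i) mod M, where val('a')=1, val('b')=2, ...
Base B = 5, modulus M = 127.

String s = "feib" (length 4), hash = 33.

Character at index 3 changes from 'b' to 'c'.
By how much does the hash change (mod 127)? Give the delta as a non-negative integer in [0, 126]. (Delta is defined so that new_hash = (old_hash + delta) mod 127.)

Answer: 1

Derivation:
Delta formula: (val(new) - val(old)) * B^(n-1-k) mod M
  val('c') - val('b') = 3 - 2 = 1
  B^(n-1-k) = 5^0 mod 127 = 1
  Delta = 1 * 1 mod 127 = 1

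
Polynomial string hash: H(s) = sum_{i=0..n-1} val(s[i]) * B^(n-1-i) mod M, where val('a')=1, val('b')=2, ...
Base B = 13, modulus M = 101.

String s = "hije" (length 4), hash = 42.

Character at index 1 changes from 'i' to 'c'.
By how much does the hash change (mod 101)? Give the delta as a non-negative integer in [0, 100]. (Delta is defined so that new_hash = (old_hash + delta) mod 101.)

Delta formula: (val(new) - val(old)) * B^(n-1-k) mod M
  val('c') - val('i') = 3 - 9 = -6
  B^(n-1-k) = 13^2 mod 101 = 68
  Delta = -6 * 68 mod 101 = 97

Answer: 97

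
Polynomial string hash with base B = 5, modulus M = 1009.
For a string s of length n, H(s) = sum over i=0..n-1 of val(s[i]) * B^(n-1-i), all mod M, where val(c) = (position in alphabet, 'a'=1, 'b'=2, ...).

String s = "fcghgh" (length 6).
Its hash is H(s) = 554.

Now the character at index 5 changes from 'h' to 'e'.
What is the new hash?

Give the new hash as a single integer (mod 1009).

val('h') = 8, val('e') = 5
Position k = 5, exponent = n-1-k = 0
B^0 mod M = 5^0 mod 1009 = 1
Delta = (5 - 8) * 1 mod 1009 = 1006
New hash = (554 + 1006) mod 1009 = 551

Answer: 551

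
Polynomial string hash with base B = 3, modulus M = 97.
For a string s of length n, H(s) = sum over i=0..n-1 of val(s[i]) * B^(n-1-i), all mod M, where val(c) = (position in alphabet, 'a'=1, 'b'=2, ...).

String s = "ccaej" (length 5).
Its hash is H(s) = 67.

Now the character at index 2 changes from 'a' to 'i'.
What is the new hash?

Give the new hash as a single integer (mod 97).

Answer: 42

Derivation:
val('a') = 1, val('i') = 9
Position k = 2, exponent = n-1-k = 2
B^2 mod M = 3^2 mod 97 = 9
Delta = (9 - 1) * 9 mod 97 = 72
New hash = (67 + 72) mod 97 = 42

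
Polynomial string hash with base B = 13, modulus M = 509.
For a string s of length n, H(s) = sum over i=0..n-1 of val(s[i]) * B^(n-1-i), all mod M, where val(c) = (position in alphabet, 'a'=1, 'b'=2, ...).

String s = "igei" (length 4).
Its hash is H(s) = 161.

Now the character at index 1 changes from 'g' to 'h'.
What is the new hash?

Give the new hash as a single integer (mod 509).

Answer: 330

Derivation:
val('g') = 7, val('h') = 8
Position k = 1, exponent = n-1-k = 2
B^2 mod M = 13^2 mod 509 = 169
Delta = (8 - 7) * 169 mod 509 = 169
New hash = (161 + 169) mod 509 = 330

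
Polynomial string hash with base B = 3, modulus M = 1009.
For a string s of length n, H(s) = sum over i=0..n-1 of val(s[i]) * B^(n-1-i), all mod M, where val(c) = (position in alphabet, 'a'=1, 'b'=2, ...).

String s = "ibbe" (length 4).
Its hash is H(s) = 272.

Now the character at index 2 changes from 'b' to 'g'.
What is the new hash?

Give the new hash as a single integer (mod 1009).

val('b') = 2, val('g') = 7
Position k = 2, exponent = n-1-k = 1
B^1 mod M = 3^1 mod 1009 = 3
Delta = (7 - 2) * 3 mod 1009 = 15
New hash = (272 + 15) mod 1009 = 287

Answer: 287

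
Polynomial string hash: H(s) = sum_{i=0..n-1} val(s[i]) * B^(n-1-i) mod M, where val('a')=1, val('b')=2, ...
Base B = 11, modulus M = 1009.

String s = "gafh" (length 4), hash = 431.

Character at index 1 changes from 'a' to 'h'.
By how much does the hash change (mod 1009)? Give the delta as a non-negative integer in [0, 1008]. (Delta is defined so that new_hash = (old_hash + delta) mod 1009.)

Delta formula: (val(new) - val(old)) * B^(n-1-k) mod M
  val('h') - val('a') = 8 - 1 = 7
  B^(n-1-k) = 11^2 mod 1009 = 121
  Delta = 7 * 121 mod 1009 = 847

Answer: 847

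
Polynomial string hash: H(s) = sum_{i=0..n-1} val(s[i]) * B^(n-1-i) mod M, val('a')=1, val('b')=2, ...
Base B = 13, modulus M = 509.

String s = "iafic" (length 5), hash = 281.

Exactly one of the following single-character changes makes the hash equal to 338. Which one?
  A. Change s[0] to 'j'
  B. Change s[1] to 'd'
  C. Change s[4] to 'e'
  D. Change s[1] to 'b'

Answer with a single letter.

Answer: A

Derivation:
Option A: s[0]='i'->'j', delta=(10-9)*13^4 mod 509 = 57, hash=281+57 mod 509 = 338 <-- target
Option B: s[1]='a'->'d', delta=(4-1)*13^3 mod 509 = 483, hash=281+483 mod 509 = 255
Option C: s[4]='c'->'e', delta=(5-3)*13^0 mod 509 = 2, hash=281+2 mod 509 = 283
Option D: s[1]='a'->'b', delta=(2-1)*13^3 mod 509 = 161, hash=281+161 mod 509 = 442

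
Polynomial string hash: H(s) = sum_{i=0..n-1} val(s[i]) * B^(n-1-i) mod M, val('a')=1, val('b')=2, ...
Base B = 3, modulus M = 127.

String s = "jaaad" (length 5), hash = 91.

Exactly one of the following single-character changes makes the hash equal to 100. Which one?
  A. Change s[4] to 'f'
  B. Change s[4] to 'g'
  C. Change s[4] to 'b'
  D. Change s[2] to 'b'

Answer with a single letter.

Answer: D

Derivation:
Option A: s[4]='d'->'f', delta=(6-4)*3^0 mod 127 = 2, hash=91+2 mod 127 = 93
Option B: s[4]='d'->'g', delta=(7-4)*3^0 mod 127 = 3, hash=91+3 mod 127 = 94
Option C: s[4]='d'->'b', delta=(2-4)*3^0 mod 127 = 125, hash=91+125 mod 127 = 89
Option D: s[2]='a'->'b', delta=(2-1)*3^2 mod 127 = 9, hash=91+9 mod 127 = 100 <-- target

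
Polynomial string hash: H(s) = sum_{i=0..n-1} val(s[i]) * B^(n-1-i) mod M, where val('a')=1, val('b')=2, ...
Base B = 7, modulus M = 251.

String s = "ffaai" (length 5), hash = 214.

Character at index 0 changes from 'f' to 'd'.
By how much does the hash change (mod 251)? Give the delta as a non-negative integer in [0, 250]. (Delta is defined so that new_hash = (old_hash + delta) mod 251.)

Answer: 218

Derivation:
Delta formula: (val(new) - val(old)) * B^(n-1-k) mod M
  val('d') - val('f') = 4 - 6 = -2
  B^(n-1-k) = 7^4 mod 251 = 142
  Delta = -2 * 142 mod 251 = 218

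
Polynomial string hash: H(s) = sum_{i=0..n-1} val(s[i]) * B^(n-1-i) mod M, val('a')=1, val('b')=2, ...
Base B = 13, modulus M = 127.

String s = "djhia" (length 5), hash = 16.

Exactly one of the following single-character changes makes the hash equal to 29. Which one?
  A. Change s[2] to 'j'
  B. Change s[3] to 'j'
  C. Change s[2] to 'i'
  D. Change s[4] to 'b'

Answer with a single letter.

Option A: s[2]='h'->'j', delta=(10-8)*13^2 mod 127 = 84, hash=16+84 mod 127 = 100
Option B: s[3]='i'->'j', delta=(10-9)*13^1 mod 127 = 13, hash=16+13 mod 127 = 29 <-- target
Option C: s[2]='h'->'i', delta=(9-8)*13^2 mod 127 = 42, hash=16+42 mod 127 = 58
Option D: s[4]='a'->'b', delta=(2-1)*13^0 mod 127 = 1, hash=16+1 mod 127 = 17

Answer: B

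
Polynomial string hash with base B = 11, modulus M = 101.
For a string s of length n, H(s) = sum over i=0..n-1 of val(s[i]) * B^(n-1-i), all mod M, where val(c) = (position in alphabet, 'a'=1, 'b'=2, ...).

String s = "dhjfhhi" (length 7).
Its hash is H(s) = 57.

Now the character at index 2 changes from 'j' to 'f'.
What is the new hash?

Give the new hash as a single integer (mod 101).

val('j') = 10, val('f') = 6
Position k = 2, exponent = n-1-k = 4
B^4 mod M = 11^4 mod 101 = 97
Delta = (6 - 10) * 97 mod 101 = 16
New hash = (57 + 16) mod 101 = 73

Answer: 73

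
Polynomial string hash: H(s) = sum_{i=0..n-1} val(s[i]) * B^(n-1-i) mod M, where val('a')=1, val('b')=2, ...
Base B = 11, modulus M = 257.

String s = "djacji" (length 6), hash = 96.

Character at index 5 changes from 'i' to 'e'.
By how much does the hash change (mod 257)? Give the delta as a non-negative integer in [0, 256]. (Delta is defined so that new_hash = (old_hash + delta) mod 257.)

Delta formula: (val(new) - val(old)) * B^(n-1-k) mod M
  val('e') - val('i') = 5 - 9 = -4
  B^(n-1-k) = 11^0 mod 257 = 1
  Delta = -4 * 1 mod 257 = 253

Answer: 253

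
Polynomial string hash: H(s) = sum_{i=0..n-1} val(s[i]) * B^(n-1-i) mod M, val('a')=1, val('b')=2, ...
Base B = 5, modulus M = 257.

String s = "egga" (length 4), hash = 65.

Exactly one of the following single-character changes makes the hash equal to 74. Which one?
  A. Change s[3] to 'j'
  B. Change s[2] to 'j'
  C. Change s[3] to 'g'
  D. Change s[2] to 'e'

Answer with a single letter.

Option A: s[3]='a'->'j', delta=(10-1)*5^0 mod 257 = 9, hash=65+9 mod 257 = 74 <-- target
Option B: s[2]='g'->'j', delta=(10-7)*5^1 mod 257 = 15, hash=65+15 mod 257 = 80
Option C: s[3]='a'->'g', delta=(7-1)*5^0 mod 257 = 6, hash=65+6 mod 257 = 71
Option D: s[2]='g'->'e', delta=(5-7)*5^1 mod 257 = 247, hash=65+247 mod 257 = 55

Answer: A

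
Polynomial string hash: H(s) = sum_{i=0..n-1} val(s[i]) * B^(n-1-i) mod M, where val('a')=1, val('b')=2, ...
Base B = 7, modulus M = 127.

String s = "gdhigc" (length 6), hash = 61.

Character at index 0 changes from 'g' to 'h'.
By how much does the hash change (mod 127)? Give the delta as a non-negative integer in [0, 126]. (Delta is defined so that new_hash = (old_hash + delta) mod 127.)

Answer: 43

Derivation:
Delta formula: (val(new) - val(old)) * B^(n-1-k) mod M
  val('h') - val('g') = 8 - 7 = 1
  B^(n-1-k) = 7^5 mod 127 = 43
  Delta = 1 * 43 mod 127 = 43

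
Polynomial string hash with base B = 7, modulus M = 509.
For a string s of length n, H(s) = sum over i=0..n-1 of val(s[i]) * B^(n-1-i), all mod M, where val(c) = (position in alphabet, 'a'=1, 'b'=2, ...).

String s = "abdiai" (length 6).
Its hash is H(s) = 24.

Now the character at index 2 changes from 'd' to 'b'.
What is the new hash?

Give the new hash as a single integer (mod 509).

val('d') = 4, val('b') = 2
Position k = 2, exponent = n-1-k = 3
B^3 mod M = 7^3 mod 509 = 343
Delta = (2 - 4) * 343 mod 509 = 332
New hash = (24 + 332) mod 509 = 356

Answer: 356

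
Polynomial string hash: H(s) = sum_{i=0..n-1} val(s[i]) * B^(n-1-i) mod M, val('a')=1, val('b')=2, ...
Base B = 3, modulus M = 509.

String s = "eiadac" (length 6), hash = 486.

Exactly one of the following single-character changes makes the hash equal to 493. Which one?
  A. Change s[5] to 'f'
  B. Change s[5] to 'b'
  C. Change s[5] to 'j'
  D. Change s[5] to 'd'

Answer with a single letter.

Answer: C

Derivation:
Option A: s[5]='c'->'f', delta=(6-3)*3^0 mod 509 = 3, hash=486+3 mod 509 = 489
Option B: s[5]='c'->'b', delta=(2-3)*3^0 mod 509 = 508, hash=486+508 mod 509 = 485
Option C: s[5]='c'->'j', delta=(10-3)*3^0 mod 509 = 7, hash=486+7 mod 509 = 493 <-- target
Option D: s[5]='c'->'d', delta=(4-3)*3^0 mod 509 = 1, hash=486+1 mod 509 = 487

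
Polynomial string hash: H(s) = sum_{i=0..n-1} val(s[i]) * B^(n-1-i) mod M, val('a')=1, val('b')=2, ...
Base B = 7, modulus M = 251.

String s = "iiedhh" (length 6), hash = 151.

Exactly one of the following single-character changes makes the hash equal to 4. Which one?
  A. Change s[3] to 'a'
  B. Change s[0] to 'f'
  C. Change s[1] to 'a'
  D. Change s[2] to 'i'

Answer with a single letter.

Answer: A

Derivation:
Option A: s[3]='d'->'a', delta=(1-4)*7^2 mod 251 = 104, hash=151+104 mod 251 = 4 <-- target
Option B: s[0]='i'->'f', delta=(6-9)*7^5 mod 251 = 30, hash=151+30 mod 251 = 181
Option C: s[1]='i'->'a', delta=(1-9)*7^4 mod 251 = 119, hash=151+119 mod 251 = 19
Option D: s[2]='e'->'i', delta=(9-5)*7^3 mod 251 = 117, hash=151+117 mod 251 = 17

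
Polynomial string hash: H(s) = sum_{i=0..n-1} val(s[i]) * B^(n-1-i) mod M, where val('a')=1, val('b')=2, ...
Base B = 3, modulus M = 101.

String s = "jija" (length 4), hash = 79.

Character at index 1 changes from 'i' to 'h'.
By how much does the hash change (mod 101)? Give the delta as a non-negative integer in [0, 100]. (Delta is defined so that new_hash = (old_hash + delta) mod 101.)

Answer: 92

Derivation:
Delta formula: (val(new) - val(old)) * B^(n-1-k) mod M
  val('h') - val('i') = 8 - 9 = -1
  B^(n-1-k) = 3^2 mod 101 = 9
  Delta = -1 * 9 mod 101 = 92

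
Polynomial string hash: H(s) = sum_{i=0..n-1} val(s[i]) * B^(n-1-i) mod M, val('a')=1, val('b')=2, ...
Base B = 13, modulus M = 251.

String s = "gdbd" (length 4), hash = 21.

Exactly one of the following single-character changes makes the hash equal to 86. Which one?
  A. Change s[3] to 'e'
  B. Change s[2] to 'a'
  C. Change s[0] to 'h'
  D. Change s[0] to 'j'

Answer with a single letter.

Option A: s[3]='d'->'e', delta=(5-4)*13^0 mod 251 = 1, hash=21+1 mod 251 = 22
Option B: s[2]='b'->'a', delta=(1-2)*13^1 mod 251 = 238, hash=21+238 mod 251 = 8
Option C: s[0]='g'->'h', delta=(8-7)*13^3 mod 251 = 189, hash=21+189 mod 251 = 210
Option D: s[0]='g'->'j', delta=(10-7)*13^3 mod 251 = 65, hash=21+65 mod 251 = 86 <-- target

Answer: D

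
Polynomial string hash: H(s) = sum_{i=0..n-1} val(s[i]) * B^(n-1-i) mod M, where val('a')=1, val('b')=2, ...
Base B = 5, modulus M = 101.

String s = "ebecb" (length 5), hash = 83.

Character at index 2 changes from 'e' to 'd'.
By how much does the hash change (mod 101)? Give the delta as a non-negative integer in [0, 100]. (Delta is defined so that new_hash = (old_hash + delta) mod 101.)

Delta formula: (val(new) - val(old)) * B^(n-1-k) mod M
  val('d') - val('e') = 4 - 5 = -1
  B^(n-1-k) = 5^2 mod 101 = 25
  Delta = -1 * 25 mod 101 = 76

Answer: 76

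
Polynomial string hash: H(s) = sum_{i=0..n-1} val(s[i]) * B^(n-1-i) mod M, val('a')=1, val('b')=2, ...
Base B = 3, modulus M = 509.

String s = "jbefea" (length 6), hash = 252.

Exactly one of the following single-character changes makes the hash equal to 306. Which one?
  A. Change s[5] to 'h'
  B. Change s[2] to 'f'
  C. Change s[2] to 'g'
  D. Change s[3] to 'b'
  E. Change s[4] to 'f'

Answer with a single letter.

Option A: s[5]='a'->'h', delta=(8-1)*3^0 mod 509 = 7, hash=252+7 mod 509 = 259
Option B: s[2]='e'->'f', delta=(6-5)*3^3 mod 509 = 27, hash=252+27 mod 509 = 279
Option C: s[2]='e'->'g', delta=(7-5)*3^3 mod 509 = 54, hash=252+54 mod 509 = 306 <-- target
Option D: s[3]='f'->'b', delta=(2-6)*3^2 mod 509 = 473, hash=252+473 mod 509 = 216
Option E: s[4]='e'->'f', delta=(6-5)*3^1 mod 509 = 3, hash=252+3 mod 509 = 255

Answer: C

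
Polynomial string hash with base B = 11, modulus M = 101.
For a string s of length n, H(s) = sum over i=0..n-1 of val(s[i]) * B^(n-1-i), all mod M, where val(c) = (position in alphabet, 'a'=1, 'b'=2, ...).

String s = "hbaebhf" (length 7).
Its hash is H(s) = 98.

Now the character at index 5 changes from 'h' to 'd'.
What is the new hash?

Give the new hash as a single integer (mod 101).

val('h') = 8, val('d') = 4
Position k = 5, exponent = n-1-k = 1
B^1 mod M = 11^1 mod 101 = 11
Delta = (4 - 8) * 11 mod 101 = 57
New hash = (98 + 57) mod 101 = 54

Answer: 54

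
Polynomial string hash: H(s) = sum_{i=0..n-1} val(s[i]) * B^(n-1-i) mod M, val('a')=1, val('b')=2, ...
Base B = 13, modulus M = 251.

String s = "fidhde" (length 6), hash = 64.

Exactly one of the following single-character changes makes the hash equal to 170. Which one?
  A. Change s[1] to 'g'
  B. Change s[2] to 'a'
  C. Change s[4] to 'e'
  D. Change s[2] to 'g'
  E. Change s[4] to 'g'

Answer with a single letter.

Option A: s[1]='i'->'g', delta=(7-9)*13^4 mod 251 = 106, hash=64+106 mod 251 = 170 <-- target
Option B: s[2]='d'->'a', delta=(1-4)*13^3 mod 251 = 186, hash=64+186 mod 251 = 250
Option C: s[4]='d'->'e', delta=(5-4)*13^1 mod 251 = 13, hash=64+13 mod 251 = 77
Option D: s[2]='d'->'g', delta=(7-4)*13^3 mod 251 = 65, hash=64+65 mod 251 = 129
Option E: s[4]='d'->'g', delta=(7-4)*13^1 mod 251 = 39, hash=64+39 mod 251 = 103

Answer: A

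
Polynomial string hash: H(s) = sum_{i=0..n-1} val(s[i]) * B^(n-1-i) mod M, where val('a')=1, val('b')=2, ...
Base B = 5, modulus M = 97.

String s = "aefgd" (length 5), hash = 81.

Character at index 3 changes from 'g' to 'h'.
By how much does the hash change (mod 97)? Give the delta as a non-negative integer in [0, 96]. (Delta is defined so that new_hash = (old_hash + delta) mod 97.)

Answer: 5

Derivation:
Delta formula: (val(new) - val(old)) * B^(n-1-k) mod M
  val('h') - val('g') = 8 - 7 = 1
  B^(n-1-k) = 5^1 mod 97 = 5
  Delta = 1 * 5 mod 97 = 5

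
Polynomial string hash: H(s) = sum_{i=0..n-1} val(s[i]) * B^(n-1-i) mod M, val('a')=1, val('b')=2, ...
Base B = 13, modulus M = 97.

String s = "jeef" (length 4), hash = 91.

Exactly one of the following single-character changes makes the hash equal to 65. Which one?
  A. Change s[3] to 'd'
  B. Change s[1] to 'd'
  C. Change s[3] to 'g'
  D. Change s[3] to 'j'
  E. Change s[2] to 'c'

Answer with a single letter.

Option A: s[3]='f'->'d', delta=(4-6)*13^0 mod 97 = 95, hash=91+95 mod 97 = 89
Option B: s[1]='e'->'d', delta=(4-5)*13^2 mod 97 = 25, hash=91+25 mod 97 = 19
Option C: s[3]='f'->'g', delta=(7-6)*13^0 mod 97 = 1, hash=91+1 mod 97 = 92
Option D: s[3]='f'->'j', delta=(10-6)*13^0 mod 97 = 4, hash=91+4 mod 97 = 95
Option E: s[2]='e'->'c', delta=(3-5)*13^1 mod 97 = 71, hash=91+71 mod 97 = 65 <-- target

Answer: E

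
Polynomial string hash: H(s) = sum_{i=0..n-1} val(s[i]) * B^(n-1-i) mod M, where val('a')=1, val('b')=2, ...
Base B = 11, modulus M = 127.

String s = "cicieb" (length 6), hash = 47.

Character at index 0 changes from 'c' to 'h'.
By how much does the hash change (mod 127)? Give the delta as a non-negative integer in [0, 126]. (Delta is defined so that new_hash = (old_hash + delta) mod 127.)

Answer: 75

Derivation:
Delta formula: (val(new) - val(old)) * B^(n-1-k) mod M
  val('h') - val('c') = 8 - 3 = 5
  B^(n-1-k) = 11^5 mod 127 = 15
  Delta = 5 * 15 mod 127 = 75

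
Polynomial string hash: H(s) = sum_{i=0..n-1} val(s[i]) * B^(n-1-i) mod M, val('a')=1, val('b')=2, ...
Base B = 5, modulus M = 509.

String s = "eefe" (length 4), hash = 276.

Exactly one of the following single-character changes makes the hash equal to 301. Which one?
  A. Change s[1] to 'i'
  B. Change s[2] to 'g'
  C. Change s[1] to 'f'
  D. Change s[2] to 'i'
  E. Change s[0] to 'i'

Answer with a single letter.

Answer: C

Derivation:
Option A: s[1]='e'->'i', delta=(9-5)*5^2 mod 509 = 100, hash=276+100 mod 509 = 376
Option B: s[2]='f'->'g', delta=(7-6)*5^1 mod 509 = 5, hash=276+5 mod 509 = 281
Option C: s[1]='e'->'f', delta=(6-5)*5^2 mod 509 = 25, hash=276+25 mod 509 = 301 <-- target
Option D: s[2]='f'->'i', delta=(9-6)*5^1 mod 509 = 15, hash=276+15 mod 509 = 291
Option E: s[0]='e'->'i', delta=(9-5)*5^3 mod 509 = 500, hash=276+500 mod 509 = 267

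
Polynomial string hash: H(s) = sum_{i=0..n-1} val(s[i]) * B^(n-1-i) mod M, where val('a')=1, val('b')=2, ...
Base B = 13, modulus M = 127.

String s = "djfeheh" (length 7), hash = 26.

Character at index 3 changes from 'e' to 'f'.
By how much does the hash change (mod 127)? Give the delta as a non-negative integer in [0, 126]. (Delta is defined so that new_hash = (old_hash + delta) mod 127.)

Delta formula: (val(new) - val(old)) * B^(n-1-k) mod M
  val('f') - val('e') = 6 - 5 = 1
  B^(n-1-k) = 13^3 mod 127 = 38
  Delta = 1 * 38 mod 127 = 38

Answer: 38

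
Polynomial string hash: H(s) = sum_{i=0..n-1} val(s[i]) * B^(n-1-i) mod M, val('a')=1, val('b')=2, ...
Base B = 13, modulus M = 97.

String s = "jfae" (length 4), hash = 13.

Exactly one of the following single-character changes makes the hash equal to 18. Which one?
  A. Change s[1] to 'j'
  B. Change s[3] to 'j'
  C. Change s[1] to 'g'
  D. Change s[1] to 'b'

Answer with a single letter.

Answer: B

Derivation:
Option A: s[1]='f'->'j', delta=(10-6)*13^2 mod 97 = 94, hash=13+94 mod 97 = 10
Option B: s[3]='e'->'j', delta=(10-5)*13^0 mod 97 = 5, hash=13+5 mod 97 = 18 <-- target
Option C: s[1]='f'->'g', delta=(7-6)*13^2 mod 97 = 72, hash=13+72 mod 97 = 85
Option D: s[1]='f'->'b', delta=(2-6)*13^2 mod 97 = 3, hash=13+3 mod 97 = 16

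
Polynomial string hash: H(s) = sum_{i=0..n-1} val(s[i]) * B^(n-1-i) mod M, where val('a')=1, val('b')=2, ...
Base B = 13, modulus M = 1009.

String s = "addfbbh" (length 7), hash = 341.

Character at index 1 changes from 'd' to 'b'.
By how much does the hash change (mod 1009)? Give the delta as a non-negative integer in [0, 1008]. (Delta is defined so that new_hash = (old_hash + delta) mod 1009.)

Answer: 38

Derivation:
Delta formula: (val(new) - val(old)) * B^(n-1-k) mod M
  val('b') - val('d') = 2 - 4 = -2
  B^(n-1-k) = 13^5 mod 1009 = 990
  Delta = -2 * 990 mod 1009 = 38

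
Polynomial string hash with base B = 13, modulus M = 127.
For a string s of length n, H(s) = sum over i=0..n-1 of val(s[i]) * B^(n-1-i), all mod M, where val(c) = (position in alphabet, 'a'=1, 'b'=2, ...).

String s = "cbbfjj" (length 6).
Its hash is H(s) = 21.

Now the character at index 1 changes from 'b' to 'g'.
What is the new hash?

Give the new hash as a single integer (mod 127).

val('b') = 2, val('g') = 7
Position k = 1, exponent = n-1-k = 4
B^4 mod M = 13^4 mod 127 = 113
Delta = (7 - 2) * 113 mod 127 = 57
New hash = (21 + 57) mod 127 = 78

Answer: 78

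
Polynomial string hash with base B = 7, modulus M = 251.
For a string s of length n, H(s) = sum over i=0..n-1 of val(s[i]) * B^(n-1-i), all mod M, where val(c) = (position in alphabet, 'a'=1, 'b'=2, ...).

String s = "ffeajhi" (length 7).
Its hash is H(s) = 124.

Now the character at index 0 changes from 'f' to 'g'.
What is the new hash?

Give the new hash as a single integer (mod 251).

Answer: 54

Derivation:
val('f') = 6, val('g') = 7
Position k = 0, exponent = n-1-k = 6
B^6 mod M = 7^6 mod 251 = 181
Delta = (7 - 6) * 181 mod 251 = 181
New hash = (124 + 181) mod 251 = 54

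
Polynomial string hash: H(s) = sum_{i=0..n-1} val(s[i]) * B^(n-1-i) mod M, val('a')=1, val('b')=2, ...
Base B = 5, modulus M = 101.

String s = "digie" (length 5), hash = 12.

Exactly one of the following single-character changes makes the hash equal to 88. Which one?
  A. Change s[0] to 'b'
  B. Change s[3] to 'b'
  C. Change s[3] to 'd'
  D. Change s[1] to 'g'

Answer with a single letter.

Option A: s[0]='d'->'b', delta=(2-4)*5^4 mod 101 = 63, hash=12+63 mod 101 = 75
Option B: s[3]='i'->'b', delta=(2-9)*5^1 mod 101 = 66, hash=12+66 mod 101 = 78
Option C: s[3]='i'->'d', delta=(4-9)*5^1 mod 101 = 76, hash=12+76 mod 101 = 88 <-- target
Option D: s[1]='i'->'g', delta=(7-9)*5^3 mod 101 = 53, hash=12+53 mod 101 = 65

Answer: C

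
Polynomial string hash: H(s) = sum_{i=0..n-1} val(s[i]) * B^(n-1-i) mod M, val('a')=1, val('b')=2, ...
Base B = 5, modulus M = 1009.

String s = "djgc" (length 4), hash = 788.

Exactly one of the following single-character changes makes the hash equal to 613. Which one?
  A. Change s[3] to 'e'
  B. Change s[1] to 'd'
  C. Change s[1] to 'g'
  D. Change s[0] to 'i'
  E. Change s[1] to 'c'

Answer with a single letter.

Answer: E

Derivation:
Option A: s[3]='c'->'e', delta=(5-3)*5^0 mod 1009 = 2, hash=788+2 mod 1009 = 790
Option B: s[1]='j'->'d', delta=(4-10)*5^2 mod 1009 = 859, hash=788+859 mod 1009 = 638
Option C: s[1]='j'->'g', delta=(7-10)*5^2 mod 1009 = 934, hash=788+934 mod 1009 = 713
Option D: s[0]='d'->'i', delta=(9-4)*5^3 mod 1009 = 625, hash=788+625 mod 1009 = 404
Option E: s[1]='j'->'c', delta=(3-10)*5^2 mod 1009 = 834, hash=788+834 mod 1009 = 613 <-- target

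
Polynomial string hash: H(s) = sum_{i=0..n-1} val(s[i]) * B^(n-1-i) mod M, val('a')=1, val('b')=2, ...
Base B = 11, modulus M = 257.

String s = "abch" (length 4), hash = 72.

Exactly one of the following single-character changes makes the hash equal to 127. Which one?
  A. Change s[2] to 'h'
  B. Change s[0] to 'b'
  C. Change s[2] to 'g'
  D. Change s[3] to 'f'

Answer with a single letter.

Answer: A

Derivation:
Option A: s[2]='c'->'h', delta=(8-3)*11^1 mod 257 = 55, hash=72+55 mod 257 = 127 <-- target
Option B: s[0]='a'->'b', delta=(2-1)*11^3 mod 257 = 46, hash=72+46 mod 257 = 118
Option C: s[2]='c'->'g', delta=(7-3)*11^1 mod 257 = 44, hash=72+44 mod 257 = 116
Option D: s[3]='h'->'f', delta=(6-8)*11^0 mod 257 = 255, hash=72+255 mod 257 = 70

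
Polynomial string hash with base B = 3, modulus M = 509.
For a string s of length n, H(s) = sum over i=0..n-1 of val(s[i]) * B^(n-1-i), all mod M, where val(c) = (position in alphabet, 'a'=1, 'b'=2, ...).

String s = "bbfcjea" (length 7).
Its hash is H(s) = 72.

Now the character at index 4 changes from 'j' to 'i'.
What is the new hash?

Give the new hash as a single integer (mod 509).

Answer: 63

Derivation:
val('j') = 10, val('i') = 9
Position k = 4, exponent = n-1-k = 2
B^2 mod M = 3^2 mod 509 = 9
Delta = (9 - 10) * 9 mod 509 = 500
New hash = (72 + 500) mod 509 = 63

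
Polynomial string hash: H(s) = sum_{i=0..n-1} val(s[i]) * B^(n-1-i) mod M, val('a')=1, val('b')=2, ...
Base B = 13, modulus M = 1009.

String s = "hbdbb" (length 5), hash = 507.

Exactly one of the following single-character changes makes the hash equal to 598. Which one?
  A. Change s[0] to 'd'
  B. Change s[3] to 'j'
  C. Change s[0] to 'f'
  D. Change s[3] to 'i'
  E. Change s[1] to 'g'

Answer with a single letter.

Option A: s[0]='h'->'d', delta=(4-8)*13^4 mod 1009 = 782, hash=507+782 mod 1009 = 280
Option B: s[3]='b'->'j', delta=(10-2)*13^1 mod 1009 = 104, hash=507+104 mod 1009 = 611
Option C: s[0]='h'->'f', delta=(6-8)*13^4 mod 1009 = 391, hash=507+391 mod 1009 = 898
Option D: s[3]='b'->'i', delta=(9-2)*13^1 mod 1009 = 91, hash=507+91 mod 1009 = 598 <-- target
Option E: s[1]='b'->'g', delta=(7-2)*13^3 mod 1009 = 895, hash=507+895 mod 1009 = 393

Answer: D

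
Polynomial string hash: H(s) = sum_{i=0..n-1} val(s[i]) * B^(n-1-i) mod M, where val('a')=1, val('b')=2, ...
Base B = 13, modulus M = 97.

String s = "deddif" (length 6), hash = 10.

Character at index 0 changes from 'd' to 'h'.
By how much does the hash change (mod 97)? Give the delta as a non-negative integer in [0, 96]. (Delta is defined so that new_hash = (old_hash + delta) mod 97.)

Answer: 5

Derivation:
Delta formula: (val(new) - val(old)) * B^(n-1-k) mod M
  val('h') - val('d') = 8 - 4 = 4
  B^(n-1-k) = 13^5 mod 97 = 74
  Delta = 4 * 74 mod 97 = 5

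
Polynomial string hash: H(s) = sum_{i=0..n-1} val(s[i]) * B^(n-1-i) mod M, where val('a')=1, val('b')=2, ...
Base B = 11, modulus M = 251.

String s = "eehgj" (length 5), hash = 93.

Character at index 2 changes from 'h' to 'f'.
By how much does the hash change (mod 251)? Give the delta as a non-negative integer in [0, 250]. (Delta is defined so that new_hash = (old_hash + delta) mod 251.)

Delta formula: (val(new) - val(old)) * B^(n-1-k) mod M
  val('f') - val('h') = 6 - 8 = -2
  B^(n-1-k) = 11^2 mod 251 = 121
  Delta = -2 * 121 mod 251 = 9

Answer: 9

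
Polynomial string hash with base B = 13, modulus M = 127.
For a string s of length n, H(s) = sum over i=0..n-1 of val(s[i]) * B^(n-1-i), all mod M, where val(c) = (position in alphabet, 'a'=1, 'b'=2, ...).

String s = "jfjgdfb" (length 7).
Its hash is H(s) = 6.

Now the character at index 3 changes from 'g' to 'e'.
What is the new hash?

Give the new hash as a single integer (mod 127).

val('g') = 7, val('e') = 5
Position k = 3, exponent = n-1-k = 3
B^3 mod M = 13^3 mod 127 = 38
Delta = (5 - 7) * 38 mod 127 = 51
New hash = (6 + 51) mod 127 = 57

Answer: 57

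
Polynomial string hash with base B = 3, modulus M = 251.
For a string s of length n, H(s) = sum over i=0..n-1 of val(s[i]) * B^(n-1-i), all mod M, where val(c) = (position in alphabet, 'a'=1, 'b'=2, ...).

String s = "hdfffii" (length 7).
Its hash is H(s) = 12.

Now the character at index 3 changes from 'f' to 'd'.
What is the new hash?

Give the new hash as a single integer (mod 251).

val('f') = 6, val('d') = 4
Position k = 3, exponent = n-1-k = 3
B^3 mod M = 3^3 mod 251 = 27
Delta = (4 - 6) * 27 mod 251 = 197
New hash = (12 + 197) mod 251 = 209

Answer: 209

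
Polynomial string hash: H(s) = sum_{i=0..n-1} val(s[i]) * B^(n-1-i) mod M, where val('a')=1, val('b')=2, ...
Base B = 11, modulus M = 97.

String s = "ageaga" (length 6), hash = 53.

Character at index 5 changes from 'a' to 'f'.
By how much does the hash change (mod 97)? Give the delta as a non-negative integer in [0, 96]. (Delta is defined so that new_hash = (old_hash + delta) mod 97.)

Answer: 5

Derivation:
Delta formula: (val(new) - val(old)) * B^(n-1-k) mod M
  val('f') - val('a') = 6 - 1 = 5
  B^(n-1-k) = 11^0 mod 97 = 1
  Delta = 5 * 1 mod 97 = 5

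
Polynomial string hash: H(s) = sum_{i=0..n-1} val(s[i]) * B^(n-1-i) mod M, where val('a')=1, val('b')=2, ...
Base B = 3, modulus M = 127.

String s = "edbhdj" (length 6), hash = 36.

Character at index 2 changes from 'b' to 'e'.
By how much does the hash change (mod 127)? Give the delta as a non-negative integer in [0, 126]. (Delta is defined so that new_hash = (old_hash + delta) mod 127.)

Delta formula: (val(new) - val(old)) * B^(n-1-k) mod M
  val('e') - val('b') = 5 - 2 = 3
  B^(n-1-k) = 3^3 mod 127 = 27
  Delta = 3 * 27 mod 127 = 81

Answer: 81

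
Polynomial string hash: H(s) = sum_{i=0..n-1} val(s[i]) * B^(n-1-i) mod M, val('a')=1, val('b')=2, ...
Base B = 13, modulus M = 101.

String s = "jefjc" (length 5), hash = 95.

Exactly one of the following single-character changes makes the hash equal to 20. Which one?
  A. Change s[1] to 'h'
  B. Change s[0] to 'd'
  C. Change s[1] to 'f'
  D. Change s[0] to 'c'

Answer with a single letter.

Answer: A

Derivation:
Option A: s[1]='e'->'h', delta=(8-5)*13^3 mod 101 = 26, hash=95+26 mod 101 = 20 <-- target
Option B: s[0]='j'->'d', delta=(4-10)*13^4 mod 101 = 31, hash=95+31 mod 101 = 25
Option C: s[1]='e'->'f', delta=(6-5)*13^3 mod 101 = 76, hash=95+76 mod 101 = 70
Option D: s[0]='j'->'c', delta=(3-10)*13^4 mod 101 = 53, hash=95+53 mod 101 = 47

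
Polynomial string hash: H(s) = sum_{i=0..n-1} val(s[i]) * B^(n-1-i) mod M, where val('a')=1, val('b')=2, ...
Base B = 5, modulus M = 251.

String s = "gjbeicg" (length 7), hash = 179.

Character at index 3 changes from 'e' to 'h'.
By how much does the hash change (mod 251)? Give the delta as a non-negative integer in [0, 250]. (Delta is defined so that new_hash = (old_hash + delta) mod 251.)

Answer: 124

Derivation:
Delta formula: (val(new) - val(old)) * B^(n-1-k) mod M
  val('h') - val('e') = 8 - 5 = 3
  B^(n-1-k) = 5^3 mod 251 = 125
  Delta = 3 * 125 mod 251 = 124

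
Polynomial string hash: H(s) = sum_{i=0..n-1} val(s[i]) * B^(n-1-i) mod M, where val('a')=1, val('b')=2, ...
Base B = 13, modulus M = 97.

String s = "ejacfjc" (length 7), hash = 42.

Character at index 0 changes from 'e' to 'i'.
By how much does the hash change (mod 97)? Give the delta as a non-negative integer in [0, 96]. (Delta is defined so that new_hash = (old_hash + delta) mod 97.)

Delta formula: (val(new) - val(old)) * B^(n-1-k) mod M
  val('i') - val('e') = 9 - 5 = 4
  B^(n-1-k) = 13^6 mod 97 = 89
  Delta = 4 * 89 mod 97 = 65

Answer: 65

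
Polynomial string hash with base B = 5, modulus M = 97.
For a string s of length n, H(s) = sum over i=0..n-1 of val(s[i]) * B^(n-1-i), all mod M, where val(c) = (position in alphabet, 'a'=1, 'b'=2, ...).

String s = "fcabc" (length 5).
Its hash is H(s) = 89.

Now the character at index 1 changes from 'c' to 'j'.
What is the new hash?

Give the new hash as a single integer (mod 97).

Answer: 91

Derivation:
val('c') = 3, val('j') = 10
Position k = 1, exponent = n-1-k = 3
B^3 mod M = 5^3 mod 97 = 28
Delta = (10 - 3) * 28 mod 97 = 2
New hash = (89 + 2) mod 97 = 91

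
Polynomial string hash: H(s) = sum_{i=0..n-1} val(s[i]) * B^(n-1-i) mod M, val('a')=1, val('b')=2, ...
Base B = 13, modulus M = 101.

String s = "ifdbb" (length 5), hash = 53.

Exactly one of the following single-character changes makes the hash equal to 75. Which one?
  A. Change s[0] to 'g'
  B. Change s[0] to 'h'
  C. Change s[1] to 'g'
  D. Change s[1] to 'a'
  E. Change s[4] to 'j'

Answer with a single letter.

Answer: B

Derivation:
Option A: s[0]='i'->'g', delta=(7-9)*13^4 mod 101 = 44, hash=53+44 mod 101 = 97
Option B: s[0]='i'->'h', delta=(8-9)*13^4 mod 101 = 22, hash=53+22 mod 101 = 75 <-- target
Option C: s[1]='f'->'g', delta=(7-6)*13^3 mod 101 = 76, hash=53+76 mod 101 = 28
Option D: s[1]='f'->'a', delta=(1-6)*13^3 mod 101 = 24, hash=53+24 mod 101 = 77
Option E: s[4]='b'->'j', delta=(10-2)*13^0 mod 101 = 8, hash=53+8 mod 101 = 61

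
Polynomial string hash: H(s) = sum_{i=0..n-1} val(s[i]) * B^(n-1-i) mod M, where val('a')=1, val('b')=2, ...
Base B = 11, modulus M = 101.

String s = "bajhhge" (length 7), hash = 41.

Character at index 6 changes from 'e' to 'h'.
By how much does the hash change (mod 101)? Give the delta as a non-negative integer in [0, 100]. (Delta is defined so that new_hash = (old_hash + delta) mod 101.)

Delta formula: (val(new) - val(old)) * B^(n-1-k) mod M
  val('h') - val('e') = 8 - 5 = 3
  B^(n-1-k) = 11^0 mod 101 = 1
  Delta = 3 * 1 mod 101 = 3

Answer: 3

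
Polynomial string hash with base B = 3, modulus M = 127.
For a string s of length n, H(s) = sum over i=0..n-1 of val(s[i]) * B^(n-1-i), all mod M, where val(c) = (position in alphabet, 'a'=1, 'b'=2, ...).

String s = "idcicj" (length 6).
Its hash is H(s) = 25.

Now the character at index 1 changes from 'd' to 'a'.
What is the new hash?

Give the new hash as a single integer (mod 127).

val('d') = 4, val('a') = 1
Position k = 1, exponent = n-1-k = 4
B^4 mod M = 3^4 mod 127 = 81
Delta = (1 - 4) * 81 mod 127 = 11
New hash = (25 + 11) mod 127 = 36

Answer: 36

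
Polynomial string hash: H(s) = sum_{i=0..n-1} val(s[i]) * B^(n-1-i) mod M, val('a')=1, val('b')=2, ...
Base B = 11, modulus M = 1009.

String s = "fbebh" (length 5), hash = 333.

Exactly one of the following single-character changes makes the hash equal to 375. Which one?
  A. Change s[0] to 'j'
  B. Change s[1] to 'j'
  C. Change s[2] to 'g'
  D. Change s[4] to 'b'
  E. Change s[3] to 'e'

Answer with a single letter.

Answer: A

Derivation:
Option A: s[0]='f'->'j', delta=(10-6)*11^4 mod 1009 = 42, hash=333+42 mod 1009 = 375 <-- target
Option B: s[1]='b'->'j', delta=(10-2)*11^3 mod 1009 = 558, hash=333+558 mod 1009 = 891
Option C: s[2]='e'->'g', delta=(7-5)*11^2 mod 1009 = 242, hash=333+242 mod 1009 = 575
Option D: s[4]='h'->'b', delta=(2-8)*11^0 mod 1009 = 1003, hash=333+1003 mod 1009 = 327
Option E: s[3]='b'->'e', delta=(5-2)*11^1 mod 1009 = 33, hash=333+33 mod 1009 = 366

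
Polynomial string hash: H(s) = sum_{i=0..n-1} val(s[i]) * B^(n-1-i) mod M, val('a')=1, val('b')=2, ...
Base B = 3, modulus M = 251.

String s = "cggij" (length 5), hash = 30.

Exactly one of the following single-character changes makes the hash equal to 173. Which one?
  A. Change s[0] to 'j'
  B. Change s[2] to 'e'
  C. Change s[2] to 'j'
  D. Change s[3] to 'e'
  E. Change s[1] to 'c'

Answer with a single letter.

Option A: s[0]='c'->'j', delta=(10-3)*3^4 mod 251 = 65, hash=30+65 mod 251 = 95
Option B: s[2]='g'->'e', delta=(5-7)*3^2 mod 251 = 233, hash=30+233 mod 251 = 12
Option C: s[2]='g'->'j', delta=(10-7)*3^2 mod 251 = 27, hash=30+27 mod 251 = 57
Option D: s[3]='i'->'e', delta=(5-9)*3^1 mod 251 = 239, hash=30+239 mod 251 = 18
Option E: s[1]='g'->'c', delta=(3-7)*3^3 mod 251 = 143, hash=30+143 mod 251 = 173 <-- target

Answer: E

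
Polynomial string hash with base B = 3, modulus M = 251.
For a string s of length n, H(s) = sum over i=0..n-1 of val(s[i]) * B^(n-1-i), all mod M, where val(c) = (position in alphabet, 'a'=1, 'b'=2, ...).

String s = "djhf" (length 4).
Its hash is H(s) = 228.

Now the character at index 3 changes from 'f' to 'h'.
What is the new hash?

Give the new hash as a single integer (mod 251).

Answer: 230

Derivation:
val('f') = 6, val('h') = 8
Position k = 3, exponent = n-1-k = 0
B^0 mod M = 3^0 mod 251 = 1
Delta = (8 - 6) * 1 mod 251 = 2
New hash = (228 + 2) mod 251 = 230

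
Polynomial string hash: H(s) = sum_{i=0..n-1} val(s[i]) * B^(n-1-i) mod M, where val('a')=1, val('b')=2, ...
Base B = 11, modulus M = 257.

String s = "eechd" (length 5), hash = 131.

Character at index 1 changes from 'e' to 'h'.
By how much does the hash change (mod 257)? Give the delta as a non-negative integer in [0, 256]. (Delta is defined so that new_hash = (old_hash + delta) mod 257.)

Answer: 138

Derivation:
Delta formula: (val(new) - val(old)) * B^(n-1-k) mod M
  val('h') - val('e') = 8 - 5 = 3
  B^(n-1-k) = 11^3 mod 257 = 46
  Delta = 3 * 46 mod 257 = 138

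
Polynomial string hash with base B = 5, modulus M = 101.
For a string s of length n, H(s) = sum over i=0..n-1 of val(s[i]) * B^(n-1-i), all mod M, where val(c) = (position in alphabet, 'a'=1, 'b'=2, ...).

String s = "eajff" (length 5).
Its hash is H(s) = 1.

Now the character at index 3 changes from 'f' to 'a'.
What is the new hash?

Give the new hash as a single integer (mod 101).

val('f') = 6, val('a') = 1
Position k = 3, exponent = n-1-k = 1
B^1 mod M = 5^1 mod 101 = 5
Delta = (1 - 6) * 5 mod 101 = 76
New hash = (1 + 76) mod 101 = 77

Answer: 77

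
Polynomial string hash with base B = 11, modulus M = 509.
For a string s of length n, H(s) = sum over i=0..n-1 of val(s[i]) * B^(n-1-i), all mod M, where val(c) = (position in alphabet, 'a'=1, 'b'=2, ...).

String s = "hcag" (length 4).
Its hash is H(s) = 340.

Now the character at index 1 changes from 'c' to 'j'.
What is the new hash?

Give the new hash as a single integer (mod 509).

val('c') = 3, val('j') = 10
Position k = 1, exponent = n-1-k = 2
B^2 mod M = 11^2 mod 509 = 121
Delta = (10 - 3) * 121 mod 509 = 338
New hash = (340 + 338) mod 509 = 169

Answer: 169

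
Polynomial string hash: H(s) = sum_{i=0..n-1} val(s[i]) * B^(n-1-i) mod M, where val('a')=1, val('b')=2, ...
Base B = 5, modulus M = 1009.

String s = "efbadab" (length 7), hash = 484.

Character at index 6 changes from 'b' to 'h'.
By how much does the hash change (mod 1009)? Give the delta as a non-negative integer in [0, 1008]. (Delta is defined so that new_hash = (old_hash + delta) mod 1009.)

Delta formula: (val(new) - val(old)) * B^(n-1-k) mod M
  val('h') - val('b') = 8 - 2 = 6
  B^(n-1-k) = 5^0 mod 1009 = 1
  Delta = 6 * 1 mod 1009 = 6

Answer: 6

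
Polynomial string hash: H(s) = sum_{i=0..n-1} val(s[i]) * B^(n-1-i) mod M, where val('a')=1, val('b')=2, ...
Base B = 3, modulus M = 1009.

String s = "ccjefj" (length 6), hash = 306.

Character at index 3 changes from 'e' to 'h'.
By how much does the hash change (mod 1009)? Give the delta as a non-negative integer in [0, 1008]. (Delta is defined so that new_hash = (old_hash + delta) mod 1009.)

Answer: 27

Derivation:
Delta formula: (val(new) - val(old)) * B^(n-1-k) mod M
  val('h') - val('e') = 8 - 5 = 3
  B^(n-1-k) = 3^2 mod 1009 = 9
  Delta = 3 * 9 mod 1009 = 27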